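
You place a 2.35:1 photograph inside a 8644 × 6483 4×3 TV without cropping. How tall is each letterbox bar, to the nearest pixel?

1402 px

2.35:1 is wider than 4×3, so it spans the full width.
That makes the image 3678.30 px tall (8644 / 2.350).
Leftover height: 6483 − 3678.30 = 2804.70 px → 1402.35 each side.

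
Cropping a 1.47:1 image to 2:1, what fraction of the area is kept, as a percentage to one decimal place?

The width stays; only height is cut (since 2:1 is wider than 1.47:1).
(1.470)/(2.000) ≈ 0.735 of the area survives.

73.5%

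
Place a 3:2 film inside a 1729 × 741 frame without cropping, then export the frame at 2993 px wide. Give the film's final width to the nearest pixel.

In the 1729×741 frame the film fills the height: width = 741 × 3/2 ≈ 1111.50 px.
Resizing to 2993 px wide multiplies everything by 1.7311: 1111.50 → 1924.07 px.

1924 px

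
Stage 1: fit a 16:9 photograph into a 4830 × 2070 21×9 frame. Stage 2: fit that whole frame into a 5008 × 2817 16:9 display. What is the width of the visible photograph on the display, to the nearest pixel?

3816 px

First fit — 16:9 into 4830×2070 spans the height: 3680.00 × 2070.00.
The 21×9 canvas is width-limited in 5008×2817, giving 5008.00 × 2146.29; scale factor 1.0369.
So the photograph's width is 3680.00 × 1.0369 ≈ 3815.62.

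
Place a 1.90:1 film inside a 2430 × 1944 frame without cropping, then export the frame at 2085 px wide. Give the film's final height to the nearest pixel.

Fitted into 2430×1944, the film spans the width; its height is 2430 / 1.900 ≈ 1278.95 px.
The frame scales by 2085/2430 = 0.8580; 1278.95 × 0.8580 ≈ 1097.37 px.

1097 px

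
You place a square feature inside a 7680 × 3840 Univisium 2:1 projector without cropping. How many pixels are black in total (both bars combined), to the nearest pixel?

square is narrower than Univisium 2:1, so it spans the full height.
The feature is 3840 × 1/1 ≈ 3840.0000 px wide.
Black = 7680 − 3840.0000 = 3840.0000 px.
Across the 3840-px span: 3840.0000 × 3840 ≈ 14745600 px.

14745600 pixels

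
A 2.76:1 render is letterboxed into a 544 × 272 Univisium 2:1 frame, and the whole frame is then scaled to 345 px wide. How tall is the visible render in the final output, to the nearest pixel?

At 544×272 the render is width-limited, so height = 544 / 2.760 ≈ 197.10 px.
The frame scales by 345/544 = 0.6342; 197.10 × 0.6342 ≈ 125.00 px.

125 px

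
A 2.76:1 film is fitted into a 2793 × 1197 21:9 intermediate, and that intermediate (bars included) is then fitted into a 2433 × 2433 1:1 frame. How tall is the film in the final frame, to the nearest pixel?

First fit — 2.76:1 into 2793×1197 spans the width: 2793.00 × 1011.96.
Second fit — the 21:9 canvas into 2433×2433 spans the width: 2433.00 × 1042.71 (×0.8711 from 2793×1197).
Applying the same ×0.8711: 1011.96 → 881.52.

882 px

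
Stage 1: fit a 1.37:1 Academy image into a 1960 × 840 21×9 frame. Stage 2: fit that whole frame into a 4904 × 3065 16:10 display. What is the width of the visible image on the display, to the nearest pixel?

First fit — 1.37:1 Academy into 1960×840 spans the height: 1150.80 × 840.00.
21×9 in 4904×3065: fills the width, so the intermediate becomes 4904.00 × 2101.71 — a scale of ×2.5020.
Applying the same ×2.5020: 1150.80 → 2879.35.

2879 px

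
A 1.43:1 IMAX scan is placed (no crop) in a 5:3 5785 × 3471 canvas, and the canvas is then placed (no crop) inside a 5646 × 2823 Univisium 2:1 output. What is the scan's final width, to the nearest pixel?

1.43:1 IMAX in 5785×3471: fills the height, so the scan is 4963.53 × 3471.00.
5:3 in 5646×2823: fills the height, so the intermediate becomes 4705.00 × 2823.00 — a scale of ×0.8133.
So the scan's width is 4963.53 × 0.8133 ≈ 4036.89.

4037 px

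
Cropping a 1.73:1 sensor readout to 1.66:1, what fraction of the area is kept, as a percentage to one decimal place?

Going from 1.73:1 to 1.66:1 means cutting width while keeping height.
Fraction kept = (1.660)/(1.730) ≈ 95.95%.

96.0%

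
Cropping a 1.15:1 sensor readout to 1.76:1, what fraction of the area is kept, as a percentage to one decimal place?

65.3%

The width stays; only height is cut (since 1.76:1 is wider than 1.15:1).
Area ratio = (1.150)/(1.760) = 65.34% retained.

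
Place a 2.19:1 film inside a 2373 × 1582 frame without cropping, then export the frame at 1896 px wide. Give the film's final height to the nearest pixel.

866 px

In the 2373×1582 frame the film fills the width: height = 2373 / 2.190 ≈ 1083.56 px.
Resizing to 1896 px wide multiplies everything by 0.7990: 1083.56 → 865.75 px.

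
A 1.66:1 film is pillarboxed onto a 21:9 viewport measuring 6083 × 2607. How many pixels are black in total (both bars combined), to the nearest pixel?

4576276 pixels

1.66:1 (1.660) < 21:9 (2.333), so the film fills the height.
The film is 2607 × 1.660 ≈ 4327.6200 px wide.
Leftover width: 6083 − 4327.6200 = 1755.3800 px.
Across the 2607-px span: 1755.3800 × 2607 ≈ 4576276 px.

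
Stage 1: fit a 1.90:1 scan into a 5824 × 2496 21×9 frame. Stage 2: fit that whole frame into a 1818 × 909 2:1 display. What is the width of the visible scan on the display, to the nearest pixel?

1480 px

1.90:1 in 5824×2496: fills the height, so the scan is 4742.40 × 2496.00.
Second fit — the 21×9 canvas into 1818×909 spans the width: 1818.00 × 779.14 (×0.3122 from 5824×2496).
So the scan's width is 4742.40 × 0.3122 ≈ 1480.37.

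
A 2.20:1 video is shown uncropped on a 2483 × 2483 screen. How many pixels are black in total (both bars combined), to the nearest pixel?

Since 2.200 > 1.000, the video is width-limited.
The video is 2483 / 2.200 ≈ 1128.6364 px tall.
Leftover height: 2483 − 1128.6364 = 1354.3636 px.
Bar area = 1354.3636 × 2483 ≈ 3362885 px.

3362885 pixels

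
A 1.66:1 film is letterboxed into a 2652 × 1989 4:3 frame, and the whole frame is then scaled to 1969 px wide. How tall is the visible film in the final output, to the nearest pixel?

In the 2652×1989 frame the film fills the width: height = 2652 / 1.660 ≈ 1597.59 px.
Resizing to 1969 px wide multiplies everything by 0.7425: 1597.59 → 1186.14 px.

1186 px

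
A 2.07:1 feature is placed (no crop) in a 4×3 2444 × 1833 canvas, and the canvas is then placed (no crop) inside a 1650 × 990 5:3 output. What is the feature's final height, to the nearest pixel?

638 px

First fit — 2.07:1 into 2444×1833 spans the width: 2444.00 × 1180.68.
Second fit — the 4×3 canvas into 1650×990 spans the height: 1320.00 × 990.00 (×0.5401 from 2444×1833).
So the feature's height is 1180.68 × 0.5401 ≈ 637.68.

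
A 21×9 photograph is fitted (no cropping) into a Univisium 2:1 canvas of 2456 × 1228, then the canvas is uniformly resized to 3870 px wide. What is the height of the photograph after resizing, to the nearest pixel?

1659 px

Fitted into 2456×1228, the photograph spans the width; its height is 2456 × 9/21 ≈ 1052.57 px.
Scaling 2456 → 3870 is ×1.5757, so the height becomes 1052.57 × 1.5757 ≈ 1658.57 px.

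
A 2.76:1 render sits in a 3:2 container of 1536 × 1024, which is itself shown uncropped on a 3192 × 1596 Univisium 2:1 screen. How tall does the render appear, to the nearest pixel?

867 px

2.76:1 in 1536×1024: fills the width, so the render is 1536.00 × 556.52.
The 3:2 canvas is height-limited in 3192×1596, giving 2394.00 × 1596.00; scale factor 1.5586.
So the render's height is 556.52 × 1.5586 ≈ 867.39.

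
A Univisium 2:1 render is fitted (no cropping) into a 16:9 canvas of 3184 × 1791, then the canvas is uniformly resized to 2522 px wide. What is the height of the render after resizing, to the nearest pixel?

1261 px

Fitted into 3184×1791, the render spans the width; its height is 3184 × 1/2 ≈ 1592.00 px.
Scaling 3184 → 2522 is ×0.7921, so the height becomes 1592.00 × 0.7921 ≈ 1261.00 px.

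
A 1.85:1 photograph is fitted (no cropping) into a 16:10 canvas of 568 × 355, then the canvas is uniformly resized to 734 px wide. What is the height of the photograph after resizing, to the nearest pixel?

Fitted into 568×355, the photograph spans the width; its height is 568 / 1.850 ≈ 307.03 px.
Resizing to 734 px wide multiplies everything by 1.2923: 307.03 → 396.76 px.

397 px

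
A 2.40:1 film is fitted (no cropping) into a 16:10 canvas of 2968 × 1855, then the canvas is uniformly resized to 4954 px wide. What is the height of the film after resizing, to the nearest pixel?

2064 px

Fitted into 2968×1855, the film spans the width; its height is 2968 / 2.400 ≈ 1236.67 px.
Resizing to 4954 px wide multiplies everything by 1.6691: 1236.67 → 2064.17 px.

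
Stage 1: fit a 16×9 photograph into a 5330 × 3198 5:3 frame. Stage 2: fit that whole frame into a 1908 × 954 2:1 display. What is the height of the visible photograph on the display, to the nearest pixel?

First fit — 16×9 into 5330×3198 spans the width: 5330.00 × 2998.12.
Second fit — the 5:3 canvas into 1908×954 spans the height: 1590.00 × 954.00 (×0.2983 from 5330×3198).
The photograph scales with it: height 2998.12 × 0.2983 ≈ 894.38.

894 px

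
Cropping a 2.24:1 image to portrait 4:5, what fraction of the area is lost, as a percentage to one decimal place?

64.3%

portrait 4:5 is narrower than 2.24:1, so the crop keeps the full height and trims the width.
Fraction kept = (0.800)/(2.240) ≈ 35.71%, so 64.29% is lost.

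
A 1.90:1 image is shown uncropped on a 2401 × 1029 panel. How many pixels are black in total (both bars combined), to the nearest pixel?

1.90:1 is narrower than 21×9, so it spans the full height.
The image is 1029 × 1.900 ≈ 1955.1000 px wide.
Black = 2401 − 1955.1000 = 445.9000 px.
That's 445.9000 × 1029 ≈ 458831 black pixels.

458831 pixels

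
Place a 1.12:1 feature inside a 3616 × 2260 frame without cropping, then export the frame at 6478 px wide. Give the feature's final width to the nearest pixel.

4535 px

In the 3616×2260 frame the feature fills the height: width = 2260 × 1.120 ≈ 2531.20 px.
Resizing to 6478 px wide multiplies everything by 1.7915: 2531.20 → 4534.60 px.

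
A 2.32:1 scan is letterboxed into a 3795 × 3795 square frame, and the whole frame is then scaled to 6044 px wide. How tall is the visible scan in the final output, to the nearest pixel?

In the 3795×3795 frame the scan fills the width: height = 3795 / 2.320 ≈ 1635.78 px.
Resizing to 6044 px wide multiplies everything by 1.5926: 1635.78 → 2605.17 px.

2605 px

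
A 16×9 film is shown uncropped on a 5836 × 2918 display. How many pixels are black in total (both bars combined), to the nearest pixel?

1892161 pixels

16×9 is narrower than Univisium 2:1, so it spans the full height.
Content width = 2918 × 16/9 ≈ 5187.5556 px.
5836 − 5187.5556 = 648.4444 px of bars.
Across the 2918-px span: 648.4444 × 2918 ≈ 1892161 px.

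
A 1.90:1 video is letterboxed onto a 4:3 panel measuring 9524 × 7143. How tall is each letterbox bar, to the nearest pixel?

1.90:1 is wider than 4:3, so it spans the full width.
Content height = 9524 / 1.900 ≈ 5012.63 px.
7143 − 5012.63 = 2130.37 px of bars (1065.18 each).

1065 px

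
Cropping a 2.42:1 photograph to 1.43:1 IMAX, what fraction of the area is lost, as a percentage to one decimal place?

40.9%

1.43:1 IMAX is narrower than 2.42:1, so the crop keeps the full height and trims the width.
Area ratio = (1.430)/(2.420) = 59.09%; the remaining 40.91% is cropped out.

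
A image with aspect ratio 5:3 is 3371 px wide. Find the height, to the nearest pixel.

2023 px

3371 × 3/5 = 2022.60.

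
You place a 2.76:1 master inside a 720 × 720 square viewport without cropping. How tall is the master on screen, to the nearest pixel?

261 px

2.76:1 is wider than square, so it spans the full width.
Content height = 720 / 2.760 ≈ 260.87 px.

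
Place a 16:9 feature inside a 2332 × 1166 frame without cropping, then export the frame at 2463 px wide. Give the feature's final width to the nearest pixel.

Fitted into 2332×1166, the feature spans the height; its width is 1166 × 16/9 ≈ 2072.89 px.
Resizing to 2463 px wide multiplies everything by 1.0562: 2072.89 → 2189.33 px.

2189 px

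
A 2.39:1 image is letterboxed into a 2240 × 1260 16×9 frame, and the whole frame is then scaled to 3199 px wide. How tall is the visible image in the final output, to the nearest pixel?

1338 px

Fitted into 2240×1260, the image spans the width; its height is 2240 / 2.390 ≈ 937.24 px.
Resizing to 3199 px wide multiplies everything by 1.4281: 937.24 → 1338.49 px.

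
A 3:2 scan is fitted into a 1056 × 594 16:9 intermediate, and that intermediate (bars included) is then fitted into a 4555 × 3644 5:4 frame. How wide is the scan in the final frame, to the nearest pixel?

Inside the 1056×594 canvas the scan is height-limited at 891.00 × 594.00.
The 16:9 canvas is width-limited in 4555×3644, giving 4555.00 × 2562.19; scale factor 4.3134.
So the scan's width is 891.00 × 4.3134 ≈ 3843.28.

3843 px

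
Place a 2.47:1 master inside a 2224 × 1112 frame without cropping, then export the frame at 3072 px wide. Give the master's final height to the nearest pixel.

In the 2224×1112 frame the master fills the width: height = 2224 / 2.470 ≈ 900.40 px.
Resizing to 3072 px wide multiplies everything by 1.3813: 900.40 → 1243.72 px.

1244 px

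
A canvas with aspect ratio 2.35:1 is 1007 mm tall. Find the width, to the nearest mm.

2366 mm

1007 × 2.350 = 2366.45.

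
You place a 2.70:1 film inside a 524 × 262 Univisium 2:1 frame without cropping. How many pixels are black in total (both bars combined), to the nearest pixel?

2.70:1 is wider than Univisium 2:1, so it spans the full width.
The film is 524 / 2.700 ≈ 194.0741 px tall.
Leftover height: 262 − 194.0741 = 67.9259 px.
Bar area = 67.9259 × 524 ≈ 35593 px.

35593 pixels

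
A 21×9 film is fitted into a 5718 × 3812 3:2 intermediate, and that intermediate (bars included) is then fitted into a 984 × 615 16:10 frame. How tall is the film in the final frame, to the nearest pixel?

395 px

21×9 in 5718×3812: fills the width, so the film is 5718.00 × 2450.57.
Second fit — the 3:2 canvas into 984×615 spans the height: 922.50 × 615.00 (×0.1613 from 5718×3812).
The film scales with it: height 2450.57 × 0.1613 ≈ 395.36.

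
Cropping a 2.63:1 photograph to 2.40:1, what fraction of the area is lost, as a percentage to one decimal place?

2.40:1 is narrower than 2.63:1, so the crop keeps the full height and trims the width.
(2.400)/(2.630) ≈ 0.913 of the area survives, leaving 8.75% discarded.

8.7%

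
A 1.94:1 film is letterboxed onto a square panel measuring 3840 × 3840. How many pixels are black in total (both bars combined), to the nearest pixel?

1.94:1 is wider than square, so it spans the full width.
That makes the image 1979.3814 px tall (3840 / 1.940).
3840 − 1979.3814 = 1860.6186 px of bars.
That's 1860.6186 × 3840 ≈ 7144775 black pixels.

7144775 pixels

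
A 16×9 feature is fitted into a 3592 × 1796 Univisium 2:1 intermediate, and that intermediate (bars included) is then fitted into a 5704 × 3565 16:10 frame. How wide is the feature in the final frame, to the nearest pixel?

5070 px

First fit — 16×9 into 3592×1796 spans the height: 3192.89 × 1796.00.
Second fit — the Univisium 2:1 canvas into 5704×3565 spans the width: 5704.00 × 2852.00 (×1.5880 from 3592×1796).
So the feature's width is 3192.89 × 1.5880 ≈ 5070.22.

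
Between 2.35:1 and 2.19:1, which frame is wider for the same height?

2.35:1

2.35 and 2.19; 2.35 > 2.19.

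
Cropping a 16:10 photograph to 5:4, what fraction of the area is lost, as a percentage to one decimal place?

5:4 is narrower than 16:10, so the crop keeps the full height and trims the width.
Fraction kept = (1.250)/(1.600) ≈ 78.12%, so 21.88% is lost.

21.9%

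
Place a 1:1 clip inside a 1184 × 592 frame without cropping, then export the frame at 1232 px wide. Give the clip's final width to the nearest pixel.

616 px

Fitted into 1184×592, the clip spans the height; its width is 592 × 1/1 ≈ 592.00 px.
Resizing to 1232 px wide multiplies everything by 1.0405: 592.00 → 616.00 px.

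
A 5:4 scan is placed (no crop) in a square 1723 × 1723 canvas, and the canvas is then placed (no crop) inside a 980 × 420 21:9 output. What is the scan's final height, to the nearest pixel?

336 px

First fit — 5:4 into 1723×1723 spans the width: 1723.00 × 1378.40.
square in 980×420: fills the height, so the intermediate becomes 420.00 × 420.00 — a scale of ×0.2438.
The scan scales with it: height 1378.40 × 0.2438 ≈ 336.00.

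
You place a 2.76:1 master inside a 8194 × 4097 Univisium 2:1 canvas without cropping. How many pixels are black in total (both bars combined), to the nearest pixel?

2.76:1 (2.760) > Univisium 2:1 (2.000), so the master fills the width.
The master is 8194 / 2.760 ≈ 2968.8406 px tall.
Leftover height: 4097 − 2968.8406 = 1128.1594 px.
Across the 8194-px span: 1128.1594 × 8194 ≈ 9244138 px.

9244138 pixels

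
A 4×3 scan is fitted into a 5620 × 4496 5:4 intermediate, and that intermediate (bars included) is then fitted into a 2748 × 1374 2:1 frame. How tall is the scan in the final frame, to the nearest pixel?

4×3 in 5620×4496: fills the width, so the scan is 5620.00 × 4215.00.
The 5:4 canvas is height-limited in 2748×1374, giving 1717.50 × 1374.00; scale factor 0.3056.
The scan scales with it: height 4215.00 × 0.3056 ≈ 1288.12.

1288 px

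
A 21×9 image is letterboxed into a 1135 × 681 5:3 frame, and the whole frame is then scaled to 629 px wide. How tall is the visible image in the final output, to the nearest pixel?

270 px

At 1135×681 the image is width-limited, so height = 1135 × 9/21 ≈ 486.43 px.
Scaling 1135 → 629 is ×0.5542, so the height becomes 486.43 × 0.5542 ≈ 269.57 px.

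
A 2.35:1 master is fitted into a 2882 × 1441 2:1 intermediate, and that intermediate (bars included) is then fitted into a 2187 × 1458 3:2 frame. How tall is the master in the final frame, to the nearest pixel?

2.35:1 in 2882×1441: fills the width, so the master is 2882.00 × 1226.38.
The 2:1 canvas is width-limited in 2187×1458, giving 2187.00 × 1093.50; scale factor 0.7588.
Applying the same ×0.7588: 1226.38 → 930.64.

931 px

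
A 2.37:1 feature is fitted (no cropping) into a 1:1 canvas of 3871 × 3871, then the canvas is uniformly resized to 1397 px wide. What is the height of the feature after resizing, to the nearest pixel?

At 3871×3871 the feature is width-limited, so height = 3871 / 2.370 ≈ 1633.33 px.
The frame scales by 1397/3871 = 0.3609; 1633.33 × 0.3609 ≈ 589.45 px.

589 px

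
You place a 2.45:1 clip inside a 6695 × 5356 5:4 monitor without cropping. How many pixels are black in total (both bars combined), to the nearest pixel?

17563308 pixels

2.45:1 is wider than 5:4, so it spans the full width.
The clip is 6695 / 2.450 ≈ 2732.6531 px tall.
Leftover height: 5356 − 2732.6531 = 2623.3469 px.
Bar area = 2623.3469 × 6695 ≈ 17563308 px.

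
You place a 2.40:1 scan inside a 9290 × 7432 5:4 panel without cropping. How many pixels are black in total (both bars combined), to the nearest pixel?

2.40:1 is wider than 5:4, so it spans the full width.
The scan is 9290 / 2.400 ≈ 3870.8333 px tall.
7432 − 3870.8333 = 3561.1667 px of bars.
That's 3561.1667 × 9290 ≈ 33083238 black pixels.

33083238 pixels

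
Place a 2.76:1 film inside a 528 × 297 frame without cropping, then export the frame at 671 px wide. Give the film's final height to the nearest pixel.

In the 528×297 frame the film fills the width: height = 528 / 2.760 ≈ 191.30 px.
The frame scales by 671/528 = 1.2708; 191.30 × 1.2708 ≈ 243.12 px.

243 px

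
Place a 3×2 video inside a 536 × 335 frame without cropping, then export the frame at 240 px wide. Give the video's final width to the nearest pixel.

Fitted into 536×335, the video spans the height; its width is 335 × 3/2 ≈ 502.50 px.
The frame scales by 240/536 = 0.4478; 502.50 × 0.4478 ≈ 225.00 px.

225 px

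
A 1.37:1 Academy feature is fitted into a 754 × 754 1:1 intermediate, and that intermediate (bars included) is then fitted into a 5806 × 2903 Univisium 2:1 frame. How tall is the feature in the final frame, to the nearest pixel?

2119 px

Inside the 754×754 canvas the feature is width-limited at 754.00 × 550.36.
Second fit — the 1:1 canvas into 5806×2903 spans the height: 2903.00 × 2903.00 (×3.8501 from 754×754).
Applying the same ×3.8501: 550.36 → 2118.98.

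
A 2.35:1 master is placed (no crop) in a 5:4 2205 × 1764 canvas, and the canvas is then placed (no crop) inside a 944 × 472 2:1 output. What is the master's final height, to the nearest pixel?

251 px

Inside the 2205×1764 canvas the master is width-limited at 2205.00 × 938.30.
Second fit — the 5:4 canvas into 944×472 spans the height: 590.00 × 472.00 (×0.2676 from 2205×1764).
So the master's height is 938.30 × 0.2676 ≈ 251.06.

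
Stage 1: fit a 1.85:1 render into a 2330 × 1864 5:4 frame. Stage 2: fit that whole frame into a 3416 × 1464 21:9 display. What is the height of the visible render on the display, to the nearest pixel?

Inside the 2330×1864 canvas the render is width-limited at 2330.00 × 1259.46.
The 5:4 canvas is height-limited in 3416×1464, giving 1830.00 × 1464.00; scale factor 0.7854.
Applying the same ×0.7854: 1259.46 → 989.19.

989 px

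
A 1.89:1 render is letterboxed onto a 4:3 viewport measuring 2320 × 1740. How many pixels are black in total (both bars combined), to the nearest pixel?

1188969 pixels

1.89:1 is wider than 4:3, so it spans the full width.
That makes the image 1227.5132 px tall (2320 / 1.890).
Black = 1740 − 1227.5132 = 512.4868 px.
Across the 2320-px span: 512.4868 × 2320 ≈ 1188969 px.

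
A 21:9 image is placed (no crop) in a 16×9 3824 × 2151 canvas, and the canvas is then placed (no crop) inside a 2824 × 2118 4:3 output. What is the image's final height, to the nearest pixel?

Inside the 3824×2151 canvas the image is width-limited at 3824.00 × 1638.86.
The 16×9 canvas is width-limited in 2824×2118, giving 2824.00 × 1588.50; scale factor 0.7385.
The image scales with it: height 1638.86 × 0.7385 ≈ 1210.29.

1210 px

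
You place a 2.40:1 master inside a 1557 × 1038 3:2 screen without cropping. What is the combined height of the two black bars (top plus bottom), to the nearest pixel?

2.40:1 is wider than 3:2, so it spans the full width.
That makes the image 648.75 px tall (1557 / 2.400).
Black = 1038 − 648.75 = 389.25 px.

389 px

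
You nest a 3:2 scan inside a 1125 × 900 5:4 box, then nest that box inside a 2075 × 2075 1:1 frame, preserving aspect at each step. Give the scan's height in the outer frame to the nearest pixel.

3:2 in 1125×900: fills the width, so the scan is 1125.00 × 750.00.
Second fit — the 5:4 canvas into 2075×2075 spans the width: 2075.00 × 1660.00 (×1.8444 from 1125×900).
So the scan's height is 750.00 × 1.8444 ≈ 1383.33.

1383 px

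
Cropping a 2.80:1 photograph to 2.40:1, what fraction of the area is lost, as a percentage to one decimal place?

14.3%

The height stays; only width is cut (since 2.40:1 is narrower than 2.80:1).
Fraction kept = (2.400)/(2.800) ≈ 85.71%, so 14.29% is lost.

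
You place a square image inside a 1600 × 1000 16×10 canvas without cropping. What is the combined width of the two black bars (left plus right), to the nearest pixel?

600 px

square is narrower than 16×10, so it spans the full height.
The image is 1000 × 1/1 ≈ 1000.00 px wide.
Black = 1600 − 1000.00 = 600.00 px.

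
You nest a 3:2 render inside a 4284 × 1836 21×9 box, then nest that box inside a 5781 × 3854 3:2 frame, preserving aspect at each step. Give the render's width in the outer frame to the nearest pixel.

3716 px

Inside the 4284×1836 canvas the render is height-limited at 2754.00 × 1836.00.
21×9 in 5781×3854: fills the width, so the intermediate becomes 5781.00 × 2477.57 — a scale of ×1.3494.
So the render's width is 2754.00 × 1.3494 ≈ 3716.36.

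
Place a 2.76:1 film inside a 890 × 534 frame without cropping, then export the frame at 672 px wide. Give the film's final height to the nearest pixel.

Fitted into 890×534, the film spans the width; its height is 890 / 2.760 ≈ 322.46 px.
Scaling 890 → 672 is ×0.7551, so the height becomes 322.46 × 0.7551 ≈ 243.48 px.

243 px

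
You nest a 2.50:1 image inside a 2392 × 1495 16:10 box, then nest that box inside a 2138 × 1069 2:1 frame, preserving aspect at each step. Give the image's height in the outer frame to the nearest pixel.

684 px

First fit — 2.50:1 into 2392×1495 spans the width: 2392.00 × 956.80.
Second fit — the 16:10 canvas into 2138×1069 spans the height: 1710.40 × 1069.00 (×0.7151 from 2392×1495).
Applying the same ×0.7151: 956.80 → 684.16.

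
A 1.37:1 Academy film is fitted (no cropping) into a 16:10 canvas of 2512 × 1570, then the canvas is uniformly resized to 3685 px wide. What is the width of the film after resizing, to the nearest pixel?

In the 2512×1570 frame the film fills the height: width = 1570 × 1.370 ≈ 2150.90 px.
The frame scales by 3685/2512 = 1.4670; 2150.90 × 1.4670 ≈ 3155.28 px.

3155 px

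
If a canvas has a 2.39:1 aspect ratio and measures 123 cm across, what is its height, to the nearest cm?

At 2.39:1, 123 / 2.390 ≈ 51.46.

51 cm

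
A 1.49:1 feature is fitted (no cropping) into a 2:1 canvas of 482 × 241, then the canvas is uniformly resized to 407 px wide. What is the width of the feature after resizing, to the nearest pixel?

In the 482×241 frame the feature fills the height: width = 241 × 1.490 ≈ 359.09 px.
Scaling 482 → 407 is ×0.8444, so the width becomes 359.09 × 0.8444 ≈ 303.21 px.

303 px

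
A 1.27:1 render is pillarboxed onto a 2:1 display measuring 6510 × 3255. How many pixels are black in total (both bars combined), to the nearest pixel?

7734368 pixels

1.27:1 is narrower than 2:1, so it spans the full height.
The render is 3255 × 1.270 ≈ 4133.8500 px wide.
Leftover width: 6510 − 4133.8500 = 2376.1500 px.
Across the 3255-px span: 2376.1500 × 3255 ≈ 7734368 px.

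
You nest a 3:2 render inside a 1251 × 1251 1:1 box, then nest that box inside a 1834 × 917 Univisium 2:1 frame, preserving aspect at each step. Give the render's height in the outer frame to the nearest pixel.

611 px

First fit — 3:2 into 1251×1251 spans the width: 1251.00 × 834.00.
Second fit — the 1:1 canvas into 1834×917 spans the height: 917.00 × 917.00 (×0.7330 from 1251×1251).
The render scales with it: height 834.00 × 0.7330 ≈ 611.33.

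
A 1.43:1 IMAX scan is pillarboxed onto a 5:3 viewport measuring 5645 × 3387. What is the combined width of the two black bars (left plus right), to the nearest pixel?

1.43:1 IMAX is narrower than 5:3, so it spans the full height.
That makes the image 4843.41 px wide (3387 × 1.430).
5645 − 4843.41 = 801.59 px of bars.

802 px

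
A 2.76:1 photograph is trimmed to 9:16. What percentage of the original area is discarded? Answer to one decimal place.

The height stays; only width is cut (since 9:16 is narrower than 2.76:1).
Fraction kept = (0.562)/(2.760) ≈ 20.38%, so 79.62% is lost.

79.6%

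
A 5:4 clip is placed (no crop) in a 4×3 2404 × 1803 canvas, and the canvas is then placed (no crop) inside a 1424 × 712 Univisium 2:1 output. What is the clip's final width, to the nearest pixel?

First fit — 5:4 into 2404×1803 spans the height: 2253.75 × 1803.00.
4×3 in 1424×712: fills the height, so the intermediate becomes 949.33 × 712.00 — a scale of ×0.3949.
The clip scales with it: width 2253.75 × 0.3949 ≈ 890.00.

890 px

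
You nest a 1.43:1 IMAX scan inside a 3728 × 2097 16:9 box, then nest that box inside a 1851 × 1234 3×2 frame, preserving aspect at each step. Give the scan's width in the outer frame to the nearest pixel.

1489 px

1.43:1 IMAX in 3728×2097: fills the height, so the scan is 2998.71 × 2097.00.
The 16:9 canvas is width-limited in 1851×1234, giving 1851.00 × 1041.19; scale factor 0.4965.
The scan scales with it: width 2998.71 × 0.4965 ≈ 1488.90.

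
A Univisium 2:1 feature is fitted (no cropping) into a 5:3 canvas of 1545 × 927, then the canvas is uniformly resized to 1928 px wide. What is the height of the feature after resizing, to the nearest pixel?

In the 1545×927 frame the feature fills the width: height = 1545 × 1/2 ≈ 772.50 px.
The frame scales by 1928/1545 = 1.2479; 772.50 × 1.2479 ≈ 964.00 px.

964 px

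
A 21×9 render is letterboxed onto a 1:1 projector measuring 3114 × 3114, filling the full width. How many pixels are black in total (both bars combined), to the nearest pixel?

Content height = 3114 × 9/21 ≈ 1334.5714 px.
3114 − 1334.5714 = 1779.4286 px of bars.
That's 1779.4286 × 3114 ≈ 5541141 black pixels.

5541141 pixels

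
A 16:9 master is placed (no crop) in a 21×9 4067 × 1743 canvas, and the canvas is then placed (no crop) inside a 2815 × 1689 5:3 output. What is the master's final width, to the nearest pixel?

First fit — 16:9 into 4067×1743 spans the height: 3098.67 × 1743.00.
The 21×9 canvas is width-limited in 2815×1689, giving 2815.00 × 1206.43; scale factor 0.6922.
The master scales with it: width 3098.67 × 0.6922 ≈ 2144.76.

2145 px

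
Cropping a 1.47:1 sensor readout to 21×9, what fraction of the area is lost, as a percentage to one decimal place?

The width stays; only height is cut (since 21×9 is wider than 1.47:1).
(1.470)/(2.333) ≈ 0.630 of the area survives, leaving 37.00% discarded.

37.0%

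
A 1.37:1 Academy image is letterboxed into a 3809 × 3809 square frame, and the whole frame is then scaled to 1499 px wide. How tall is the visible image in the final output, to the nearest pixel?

1094 px

Fitted into 3809×3809, the image spans the width; its height is 3809 / 1.370 ≈ 2780.29 px.
Resizing to 1499 px wide multiplies everything by 0.3935: 2780.29 → 1094.16 px.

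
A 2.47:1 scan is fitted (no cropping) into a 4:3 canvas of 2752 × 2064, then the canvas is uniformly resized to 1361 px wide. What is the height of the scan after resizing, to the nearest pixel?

551 px

Fitted into 2752×2064, the scan spans the width; its height is 2752 / 2.470 ≈ 1114.17 px.
The frame scales by 1361/2752 = 0.4945; 1114.17 × 0.4945 ≈ 551.01 px.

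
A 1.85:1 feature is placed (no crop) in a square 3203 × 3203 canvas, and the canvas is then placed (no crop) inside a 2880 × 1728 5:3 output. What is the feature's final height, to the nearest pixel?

Inside the 3203×3203 canvas the feature is width-limited at 3203.00 × 1731.35.
square in 2880×1728: fills the height, so the intermediate becomes 1728.00 × 1728.00 — a scale of ×0.5395.
So the feature's height is 1731.35 × 0.5395 ≈ 934.05.

934 px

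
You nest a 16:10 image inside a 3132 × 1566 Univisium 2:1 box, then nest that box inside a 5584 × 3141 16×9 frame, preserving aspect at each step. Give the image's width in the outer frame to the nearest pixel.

16:10 in 3132×1566: fills the height, so the image is 2505.60 × 1566.00.
Second fit — the Univisium 2:1 canvas into 5584×3141 spans the width: 5584.00 × 2792.00 (×1.7829 from 3132×1566).
Applying the same ×1.7829: 2505.60 → 4467.20.

4467 px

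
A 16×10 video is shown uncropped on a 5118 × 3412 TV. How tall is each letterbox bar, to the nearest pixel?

16×10 is wider than 3:2, so it spans the full width.
Content height = 5118 × 10/16 ≈ 3198.75 px.
Leftover height: 3412 − 3198.75 = 213.25 px → 106.62 each side.

107 px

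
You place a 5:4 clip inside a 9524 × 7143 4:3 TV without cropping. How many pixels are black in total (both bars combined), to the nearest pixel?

4251871 pixels

5:4 (1.250) < 4:3 (1.333), so the clip fills the height.
Content width = 7143 × 5/4 ≈ 8928.7500 px.
Black = 9524 − 8928.7500 = 595.2500 px.
Bar area = 595.2500 × 7143 ≈ 4251871 px.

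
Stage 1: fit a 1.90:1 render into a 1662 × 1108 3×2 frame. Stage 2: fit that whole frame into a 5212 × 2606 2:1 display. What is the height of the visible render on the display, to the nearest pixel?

First fit — 1.90:1 into 1662×1108 spans the width: 1662.00 × 874.74.
The 3×2 canvas is height-limited in 5212×2606, giving 3909.00 × 2606.00; scale factor 2.3520.
So the render's height is 874.74 × 2.3520 ≈ 2057.37.

2057 px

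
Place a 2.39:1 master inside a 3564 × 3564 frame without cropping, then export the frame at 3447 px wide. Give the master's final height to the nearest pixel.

In the 3564×3564 frame the master fills the width: height = 3564 / 2.390 ≈ 1491.21 px.
Scaling 3564 → 3447 is ×0.9672, so the height becomes 1491.21 × 0.9672 ≈ 1442.26 px.

1442 px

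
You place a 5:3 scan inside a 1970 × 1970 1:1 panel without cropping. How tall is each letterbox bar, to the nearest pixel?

394 px

5:3 (1.667) > 1:1 (1.000), so the scan fills the width.
Content height = 1970 × 3/5 ≈ 1182.00 px.
Leftover height: 1970 − 1182.00 = 788.00 px → 394.00 each side.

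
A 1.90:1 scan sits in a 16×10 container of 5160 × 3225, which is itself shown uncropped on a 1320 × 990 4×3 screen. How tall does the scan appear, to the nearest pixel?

1.90:1 in 5160×3225: fills the width, so the scan is 5160.00 × 2715.79.
16×10 in 1320×990: fills the width, so the intermediate becomes 1320.00 × 825.00 — a scale of ×0.2558.
So the scan's height is 2715.79 × 0.2558 ≈ 694.74.

695 px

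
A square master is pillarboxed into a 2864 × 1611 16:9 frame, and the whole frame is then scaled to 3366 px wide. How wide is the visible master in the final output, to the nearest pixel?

1893 px

At 2864×1611 the master is height-limited, so width = 1611 × 1/1 ≈ 1611.00 px.
Resizing to 3366 px wide multiplies everything by 1.1753: 1611.00 → 1893.38 px.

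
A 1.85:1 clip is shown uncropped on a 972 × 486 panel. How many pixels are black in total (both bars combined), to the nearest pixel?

35429 pixels

1.85:1 (1.850) < 2:1 (2.000), so the clip fills the height.
Content width = 486 × 1.850 ≈ 899.1000 px.
Leftover width: 972 − 899.1000 = 72.9000 px.
Bar area = 72.9000 × 486 ≈ 35429 px.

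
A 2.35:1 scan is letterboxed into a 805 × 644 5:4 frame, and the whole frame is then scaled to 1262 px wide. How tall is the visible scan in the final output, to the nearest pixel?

Fitted into 805×644, the scan spans the width; its height is 805 / 2.350 ≈ 342.55 px.
Scaling 805 → 1262 is ×1.5677, so the height becomes 342.55 × 1.5677 ≈ 537.02 px.

537 px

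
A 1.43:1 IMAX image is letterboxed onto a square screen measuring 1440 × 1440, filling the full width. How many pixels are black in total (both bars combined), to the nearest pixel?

The image is 1440 / 1.430 ≈ 1006.9930 px tall.
Black = 1440 − 1006.9930 = 433.0070 px.
That's 433.0070 × 1440 ≈ 623530 black pixels.

623530 pixels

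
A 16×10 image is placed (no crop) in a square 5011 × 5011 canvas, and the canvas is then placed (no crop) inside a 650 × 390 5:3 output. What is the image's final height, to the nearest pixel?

244 px

Inside the 5011×5011 canvas the image is width-limited at 5011.00 × 3131.88.
The square canvas is height-limited in 650×390, giving 390.00 × 390.00; scale factor 0.0778.
So the image's height is 3131.88 × 0.0778 ≈ 243.75.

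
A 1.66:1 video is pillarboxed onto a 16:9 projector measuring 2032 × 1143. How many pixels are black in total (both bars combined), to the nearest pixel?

1.66:1 (1.660) < 16:9 (1.778), so the video fills the height.
The video is 1143 × 1.660 ≈ 1897.3800 px wide.
2032 − 1897.3800 = 134.6200 px of bars.
Bar area = 134.6200 × 1143 ≈ 153871 px.

153871 pixels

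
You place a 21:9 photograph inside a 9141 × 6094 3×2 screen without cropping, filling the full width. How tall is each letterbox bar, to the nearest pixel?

1088 px

Content height = 9141 × 9/21 ≈ 3917.57 px.
Black = 6094 − 3917.57 = 2176.43 px, or 1088.21 per bar.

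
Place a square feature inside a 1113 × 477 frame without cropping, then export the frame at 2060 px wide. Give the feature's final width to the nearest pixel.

At 1113×477 the feature is height-limited, so width = 477 × 1/1 ≈ 477.00 px.
Resizing to 2060 px wide multiplies everything by 1.8509: 477.00 → 882.86 px.

883 px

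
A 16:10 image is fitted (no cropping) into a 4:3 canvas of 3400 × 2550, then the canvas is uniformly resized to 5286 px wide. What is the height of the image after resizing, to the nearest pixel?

Fitted into 3400×2550, the image spans the width; its height is 3400 × 10/16 ≈ 2125.00 px.
Resizing to 5286 px wide multiplies everything by 1.5547: 2125.00 → 3303.75 px.

3304 px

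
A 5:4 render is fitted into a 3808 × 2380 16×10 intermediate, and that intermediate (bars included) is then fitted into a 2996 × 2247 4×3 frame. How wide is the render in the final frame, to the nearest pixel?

5:4 in 3808×2380: fills the height, so the render is 2975.00 × 2380.00.
The 16×10 canvas is width-limited in 2996×2247, giving 2996.00 × 1872.50; scale factor 0.7868.
So the render's width is 2975.00 × 0.7868 ≈ 2340.62.

2341 px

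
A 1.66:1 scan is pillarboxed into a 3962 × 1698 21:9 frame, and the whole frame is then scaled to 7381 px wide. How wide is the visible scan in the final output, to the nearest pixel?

At 3962×1698 the scan is height-limited, so width = 1698 × 1.660 ≈ 2818.68 px.
Scaling 3962 → 7381 is ×1.8629, so the width becomes 2818.68 × 1.8629 ≈ 5251.05 px.

5251 px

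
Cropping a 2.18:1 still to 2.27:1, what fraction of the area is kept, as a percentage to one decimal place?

96.0%

2.27:1 is wider than 2.18:1, so the crop keeps the full width and trims the height.
Area ratio = (2.180)/(2.270) = 96.04% retained.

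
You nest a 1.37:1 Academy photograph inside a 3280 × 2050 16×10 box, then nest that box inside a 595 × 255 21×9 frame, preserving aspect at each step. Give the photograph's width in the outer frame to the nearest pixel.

349 px

Inside the 3280×2050 canvas the photograph is height-limited at 2808.50 × 2050.00.
16×10 in 595×255: fills the height, so the intermediate becomes 408.00 × 255.00 — a scale of ×0.1244.
The photograph scales with it: width 2808.50 × 0.1244 ≈ 349.35.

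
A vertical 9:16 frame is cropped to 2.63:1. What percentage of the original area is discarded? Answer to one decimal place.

The width stays; only height is cut (since 2.63:1 is wider than vertical 9:16).
Fraction kept = (0.562)/(2.630) ≈ 21.39%, so 78.61% is lost.

78.6%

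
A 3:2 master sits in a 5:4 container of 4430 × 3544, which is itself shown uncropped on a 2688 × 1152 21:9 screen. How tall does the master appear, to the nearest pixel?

960 px

Inside the 4430×3544 canvas the master is width-limited at 4430.00 × 2953.33.
5:4 in 2688×1152: fills the height, so the intermediate becomes 1440.00 × 1152.00 — a scale of ×0.3251.
Applying the same ×0.3251: 2953.33 → 960.00.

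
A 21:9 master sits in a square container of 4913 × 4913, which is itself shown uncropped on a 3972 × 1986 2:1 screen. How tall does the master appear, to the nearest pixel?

851 px

21:9 in 4913×4913: fills the width, so the master is 4913.00 × 2105.57.
square in 3972×1986: fills the height, so the intermediate becomes 1986.00 × 1986.00 — a scale of ×0.4042.
The master scales with it: height 2105.57 × 0.4042 ≈ 851.14.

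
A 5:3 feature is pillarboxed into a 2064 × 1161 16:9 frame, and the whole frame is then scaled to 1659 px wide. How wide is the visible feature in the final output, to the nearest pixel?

In the 2064×1161 frame the feature fills the height: width = 1161 × 5/3 ≈ 1935.00 px.
Resizing to 1659 px wide multiplies everything by 0.8038: 1935.00 → 1555.31 px.

1555 px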